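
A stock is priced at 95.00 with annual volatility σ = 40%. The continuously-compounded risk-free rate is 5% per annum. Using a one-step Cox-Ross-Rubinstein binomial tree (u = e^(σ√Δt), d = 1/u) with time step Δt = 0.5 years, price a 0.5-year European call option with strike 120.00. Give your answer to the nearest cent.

CRR parameters: u = e^(σ√Δt) = e^(0.4·√0.5) = 1.3269, d = 1/u = 0.7536
Per-period rate: rΔt = 0.05·0.5 = 0.025, so R = e^0.025 = 1.0253
Risk-neutral probability p = (e^0.025 − 0.7536)/(1.3269 − 0.7536) = 0.2717/0.5733 = 0.4739
Terminal stock prices: S_u = 126.1, S_d = 71.6
Terminal payoffs (S − K): max(6.055, 0) = 6.055, max(-48.4, 0) = 0
Node 0 (S = 95): V_0 = e^(−0.025)·[0.4739·6.0552 + 0.5261·0.0000] = 2.7988

2.80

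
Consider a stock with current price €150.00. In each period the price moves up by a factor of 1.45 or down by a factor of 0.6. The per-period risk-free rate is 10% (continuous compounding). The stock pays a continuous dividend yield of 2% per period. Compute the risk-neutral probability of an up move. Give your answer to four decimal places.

p = 0.5686

Per-period risk-free factor R = e^0.1 = 1.1052; dividend-adjusted growth = e^(0.1−0.02) = 1.0833.
Risk-neutral probability p = (1.0833 − 0.6)/(1.45 − 0.6) = 0.4833/0.8500 = 0.5686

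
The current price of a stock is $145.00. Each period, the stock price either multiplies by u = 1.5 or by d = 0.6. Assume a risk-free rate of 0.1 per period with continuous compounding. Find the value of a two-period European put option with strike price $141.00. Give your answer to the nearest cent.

Risk-neutral probability p = (e^0.1 − 0.6)/(1.5 − 0.6) = 0.5052/0.9000 = 0.5613
Terminal stock prices: S_uu = 326.2, S_ud = 130.5, S_dd = 52.2
Terminal payoffs (K − S): max(-185.2, 0) = 0, max(10.5, 0) = 10.5, max(88.8, 0) = 88.8
Node u (S = 217.5): V_u = e^(−0.1)·[0.5613·0.0000 + 0.4387·10.5000] = 4.1680
Node d (S = 87): V_d = e^(−0.1)·[0.5613·10.5000 + 0.4387·88.8000] = 40.5821
Node 0 (S = 145): V_0 = e^(−0.1)·[0.5613·4.1680 + 0.4387·40.5821] = 18.2260

$18.23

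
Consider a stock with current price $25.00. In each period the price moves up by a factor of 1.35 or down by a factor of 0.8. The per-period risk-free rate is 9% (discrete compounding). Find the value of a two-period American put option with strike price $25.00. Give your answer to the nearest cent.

Risk-neutral probability p = (1 + 0.09 − 0.8)/(1.35 − 0.8) = 0.2900/0.5500 = 0.5273
Terminal stock prices: S_uu = 45.56, S_ud = 27, S_dd = 16
Terminal payoffs (K − S): max(-20.56, 0) = 0, max(-2, 0) = 0, max(9, 0) = 9
Node u (S = 33.75): continuation = 1/1.09·[0.5273·0.0000 + 0.4727·0.0000] = 0.0000; exercise value = 0.0000 ≤ continuation, so V_u = 0.0000
Node d (S = 20): continuation = 1/1.09·[0.5273·0.0000 + 0.4727·9.0000] = 3.9033; exercise value = 5.0000 > continuation, so V_d = 5.0000 (exercise)
Node 0 (S = 25): continuation = 1/1.09·[0.5273·0.0000 + 0.4727·5.0000] = 2.1685; exercise value = 0.0000 ≤ continuation, so V_0 = 2.1685

$2.17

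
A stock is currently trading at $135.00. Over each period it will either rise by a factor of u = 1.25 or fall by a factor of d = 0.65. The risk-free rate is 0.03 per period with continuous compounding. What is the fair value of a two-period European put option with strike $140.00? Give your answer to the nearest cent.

Risk-neutral probability p = (e^0.03 − 0.65)/(1.25 − 0.65) = 0.3805/0.6000 = 0.6341
Terminal stock prices: S_uu = 210.9, S_ud = 109.7, S_dd = 57.04
Terminal payoffs (K − S): max(-70.94, 0) = 0, max(30.31, 0) = 30.31, max(82.96, 0) = 82.96
Node u (S = 168.8): V_u = e^(−0.03)·[0.6341·0.0000 + 0.3659·30.3125] = 10.7638
Node d (S = 87.75): V_d = e^(−0.03)·[0.6341·30.3125 + 0.3659·82.9625] = 48.1124
Node 0 (S = 135): V_0 = e^(−0.03)·[0.6341·10.7638 + 0.3659·48.1124] = 23.7080

$23.71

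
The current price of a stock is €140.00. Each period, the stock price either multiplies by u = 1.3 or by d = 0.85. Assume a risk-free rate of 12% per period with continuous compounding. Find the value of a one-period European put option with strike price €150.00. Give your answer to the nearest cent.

€10.54

Risk-neutral probability p = (e^0.12 − 0.85)/(1.3 − 0.85) = 0.2775/0.4500 = 0.6167
Terminal stock prices: S_u = 182, S_d = 119
Terminal payoffs (K − S): max(-32, 0) = 0, max(31, 0) = 31
Node 0 (S = 140): V_0 = e^(−0.12)·[0.6167·0.0000 + 0.3833·31.0000] = 10.5398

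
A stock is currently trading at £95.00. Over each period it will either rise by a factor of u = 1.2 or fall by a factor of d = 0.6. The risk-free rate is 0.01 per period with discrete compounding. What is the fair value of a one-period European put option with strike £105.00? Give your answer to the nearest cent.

Risk-neutral probability p = (1 + 0.01 − 0.6)/(1.2 − 0.6) = 0.4100/0.6000 = 0.6833
Terminal stock prices: S_u = 114, S_d = 57
Terminal payoffs (K − S): max(-9, 0) = 0, max(48, 0) = 48
Node 0 (S = 95): V_0 = 1/1.01·[0.6833·0.0000 + 0.3167·48.0000] = 15.0495

£15.05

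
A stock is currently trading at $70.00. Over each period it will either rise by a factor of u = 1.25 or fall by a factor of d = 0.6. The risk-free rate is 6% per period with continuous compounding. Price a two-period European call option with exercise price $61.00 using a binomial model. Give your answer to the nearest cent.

Risk-neutral probability p = (e^0.06 − 0.6)/(1.25 − 0.6) = 0.4618/0.6500 = 0.7105
Terminal stock prices: S_uu = 109.4, S_ud = 52.5, S_dd = 25.2
Terminal payoffs (S − K): max(48.38, 0) = 48.38, max(-8.5, 0) = 0, max(-35.8, 0) = 0
Node u (S = 87.5): V_u = e^(−0.06)·[0.7105·48.3750 + 0.2895·0.0000] = 32.3697
Node d (S = 42): V_d = e^(−0.06)·[0.7105·0.0000 + 0.2895·0.0000] = 0.0000
Node 0 (S = 70): V_0 = e^(−0.06)·[0.7105·32.3697 + 0.2895·0.0000] = 21.6599

$21.66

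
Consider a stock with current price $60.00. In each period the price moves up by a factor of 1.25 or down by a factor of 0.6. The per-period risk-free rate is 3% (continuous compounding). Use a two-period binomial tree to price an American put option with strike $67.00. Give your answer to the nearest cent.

$14.80

Risk-neutral probability p = (e^0.03 − 0.6)/(1.25 − 0.6) = 0.4305/0.6500 = 0.6622
Terminal stock prices: S_uu = 93.75, S_ud = 45, S_dd = 21.6
Terminal payoffs (K − S): max(-26.75, 0) = 0, max(22, 0) = 22, max(45.4, 0) = 45.4
Node u (S = 75): continuation = e^(−0.03)·[0.6622·0.0000 + 0.3378·22.0000] = 7.2112; exercise value = 0.0000 ≤ continuation, so V_u = 7.2112
Node d (S = 36): continuation = e^(−0.03)·[0.6622·22.0000 + 0.3378·45.4000] = 29.0199; exercise value = 31.0000 > continuation, so V_d = 31.0000 (exercise)
Node 0 (S = 60): continuation = e^(−0.03)·[0.6622·7.2112 + 0.3378·31.0000] = 14.7955; exercise value = 7.0000 ≤ continuation, so V_0 = 14.7955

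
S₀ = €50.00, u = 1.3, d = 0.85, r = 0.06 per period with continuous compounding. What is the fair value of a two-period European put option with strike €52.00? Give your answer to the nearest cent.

€3.94

Risk-neutral probability p = (e^0.06 − 0.85)/(1.3 − 0.85) = 0.2118/0.4500 = 0.4707
Terminal stock prices: S_uu = 84.5, S_ud = 55.25, S_dd = 36.12
Terminal payoffs (K − S): max(-32.5, 0) = 0, max(-3.25, 0) = 0, max(15.88, 0) = 15.88
Node u (S = 65): V_u = e^(−0.06)·[0.4707·0.0000 + 0.5293·0.0000] = 0.0000
Node d (S = 42.5): V_d = e^(−0.06)·[0.4707·0.0000 + 0.5293·15.8750] = 7.9126
Node 0 (S = 50): V_0 = e^(−0.06)·[0.4707·0.0000 + 0.5293·7.9126] = 3.9439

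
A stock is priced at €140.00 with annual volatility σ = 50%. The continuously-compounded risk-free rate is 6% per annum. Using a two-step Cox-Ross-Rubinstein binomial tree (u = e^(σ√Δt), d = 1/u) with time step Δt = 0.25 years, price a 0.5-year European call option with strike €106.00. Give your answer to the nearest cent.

€42.93

CRR parameters: u = e^(σ√Δt) = e^(0.5·√0.25) = 1.2840, d = 1/u = 0.7788
Per-period rate: rΔt = 0.06·0.25 = 0.015, so R = e^0.015 = 1.0151
Risk-neutral probability p = (e^0.015 − 0.7788)/(1.2840 − 0.7788) = 0.2363/0.5052 = 0.4677
Terminal stock prices: S_uu = 230.8, S_ud = 140, S_dd = 84.91
Terminal payoffs (S − K): max(124.8, 0) = 124.8, max(34, 0) = 34, max(-21.09, 0) = 0
Node u (S = 179.8): V_u = e^(−0.015)·[0.4677·124.8210 + 0.5323·34.0000] = 75.3417
Node d (S = 109): V_d = e^(−0.015)·[0.4677·34.0000 + 0.5323·0.0000] = 15.6663
Node 0 (S = 140): V_0 = e^(−0.015)·[0.4677·75.3417 + 0.5323·15.6663] = 42.9299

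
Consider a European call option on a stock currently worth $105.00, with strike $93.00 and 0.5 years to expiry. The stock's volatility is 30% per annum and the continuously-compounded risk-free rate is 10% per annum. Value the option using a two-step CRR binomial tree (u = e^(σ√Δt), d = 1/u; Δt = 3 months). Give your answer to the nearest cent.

$19.51

CRR parameters: u = e^(σ√Δt) = e^(0.3·√0.25) = 1.1618, d = 1/u = 0.8607
Per-period rate: rΔt = 0.1·0.25 = 0.025, so R = e^0.025 = 1.0253
Risk-neutral probability p = (e^0.025 − 0.8607)/(1.1618 − 0.8607) = 0.1646/0.3011 = 0.5466
Terminal stock prices: S_uu = 141.7, S_ud = 105, S_dd = 77.79
Terminal payoffs (S − K): max(48.74, 0) = 48.74, max(12, 0) = 12, max(-15.21, 0) = 0
Node u (S = 122): V_u = e^(−0.025)·[0.5466·48.7352 + 0.4534·12.0000] = 31.2888
Node d (S = 90.37): V_d = e^(−0.025)·[0.5466·12.0000 + 0.4534·0.0000] = 6.3977
Node 0 (S = 105): V_0 = e^(−0.025)·[0.5466·31.2888 + 0.4534·6.3977] = 19.5102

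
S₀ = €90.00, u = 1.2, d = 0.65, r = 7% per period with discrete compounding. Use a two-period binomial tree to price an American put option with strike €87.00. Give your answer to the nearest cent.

Risk-neutral probability p = (1 + 0.07 − 0.65)/(1.2 − 0.65) = 0.4200/0.5500 = 0.7636
Terminal stock prices: S_uu = 129.6, S_ud = 70.2, S_dd = 38.03
Terminal payoffs (K − S): max(-42.6, 0) = 0, max(16.8, 0) = 16.8, max(48.97, 0) = 48.97
Node u (S = 108): continuation = 1/1.07·[0.7636·0.0000 + 0.2364·16.8000] = 3.7111; exercise value = 0.0000 ≤ continuation, so V_u = 3.7111
Node d (S = 58.5): continuation = 1/1.07·[0.7636·16.8000 + 0.2364·48.9750] = 22.8084; exercise value = 28.5000 > continuation, so V_d = 28.5000 (exercise)
Node 0 (S = 90): continuation = 1/1.07·[0.7636·3.7111 + 0.2364·28.5000] = 8.9442; exercise value = 0.0000 ≤ continuation, so V_0 = 8.9442

€8.94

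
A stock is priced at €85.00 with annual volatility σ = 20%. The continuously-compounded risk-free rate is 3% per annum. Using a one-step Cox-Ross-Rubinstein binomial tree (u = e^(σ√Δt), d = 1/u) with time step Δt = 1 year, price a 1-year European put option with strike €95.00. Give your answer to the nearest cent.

CRR parameters: u = e^(σ√Δt) = e^(0.2·√1) = 1.2214, d = 1/u = 0.8187
Per-period rate: rΔt = 0.03·1 = 0.03, so R = e^0.03 = 1.0305
Risk-neutral probability p = (e^0.03 − 0.8187)/(1.2214 − 0.8187) = 0.2117/0.4027 = 0.5258
Terminal stock prices: S_u = 103.8, S_d = 69.59
Terminal payoffs (K − S): max(-8.819, 0) = 0, max(25.41, 0) = 25.41
Node 0 (S = 85): V_0 = e^(−0.03)·[0.5258·0.0000 + 0.4742·25.4079] = 11.6924

€11.69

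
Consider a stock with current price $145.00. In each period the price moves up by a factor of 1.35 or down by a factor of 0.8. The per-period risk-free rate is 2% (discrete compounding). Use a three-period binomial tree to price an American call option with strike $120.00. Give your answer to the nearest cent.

$41.24

Risk-neutral probability p = (1 + 0.02 − 0.8)/(1.35 − 0.8) = 0.2200/0.5500 = 0.4000
Terminal stock prices: S_uuu = 356.8, S_uud = 211.4, S_udd = 125.3, S_ddd = 74.24
Terminal payoffs (S − K): max(236.8, 0) = 236.8, max(91.41, 0) = 91.41, max(5.28, 0) = 5.28, max(-45.76, 0) = 0
Node uu (S = 264.3): continuation = 1/1.02·[0.4000·236.7544 + 0.6000·91.4100] = 146.6154; exercise value = 144.2625 ≤ continuation, so V_uu = 146.6154
Node ud (S = 156.6): continuation = 1/1.02·[0.4000·91.4100 + 0.6000·5.2800] = 38.9529; exercise value = 36.6000 ≤ continuation, so V_ud = 38.9529
Node dd (S = 92.8): continuation = 1/1.02·[0.4000·5.2800 + 0.6000·0.0000] = 2.0706; exercise value = 0.0000 ≤ continuation, so V_dd = 2.0706
Node u (S = 195.8): continuation = 1/1.02·[0.4000·146.6154 + 0.6000·38.9529] = 80.4097; exercise value = 75.7500 ≤ continuation, so V_u = 80.4097
Node d (S = 116): continuation = 1/1.02·[0.4000·38.9529 + 0.6000·2.0706] = 16.4937; exercise value = 0.0000 ≤ continuation, so V_d = 16.4937
Node 0 (S = 145): continuation = 1/1.02·[0.4000·80.4097 + 0.6000·16.4937] = 41.2354; exercise value = 25.0000 ≤ continuation, so V_0 = 41.2354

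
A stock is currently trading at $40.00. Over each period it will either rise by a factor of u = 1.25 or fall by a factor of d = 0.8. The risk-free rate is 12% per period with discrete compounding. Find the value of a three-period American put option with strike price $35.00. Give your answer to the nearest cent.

$0.90

Risk-neutral probability p = (1 + 0.12 − 0.8)/(1.25 − 0.8) = 0.3200/0.4500 = 0.7111
Terminal stock prices: S_uuu = 78.12, S_uud = 50, S_udd = 32, S_ddd = 20.48
Terminal payoffs (K − S): max(-43.12, 0) = 0, max(-15, 0) = 0, max(3, 0) = 3, max(14.52, 0) = 14.52
Node uu (S = 62.5): continuation = 1/1.12·[0.7111·0.0000 + 0.2889·0.0000] = 0.0000; exercise value = 0.0000 ≤ continuation, so V_uu = 0.0000
Node ud (S = 40): continuation = 1/1.12·[0.7111·0.0000 + 0.2889·3.0000] = 0.7738; exercise value = 0.0000 ≤ continuation, so V_ud = 0.7738
Node dd (S = 25.6): continuation = 1/1.12·[0.7111·3.0000 + 0.2889·14.5200] = 5.6500; exercise value = 9.4000 > continuation, so V_dd = 9.4000 (exercise)
Node u (S = 50): continuation = 1/1.12·[0.7111·0.0000 + 0.2889·0.7738] = 0.1996; exercise value = 0.0000 ≤ continuation, so V_u = 0.1996
Node d (S = 32): continuation = 1/1.12·[0.7111·0.7738 + 0.2889·9.4000] = 2.9159; exercise value = 3.0000 > continuation, so V_d = 3.0000 (exercise)
Node 0 (S = 40): continuation = 1/1.12·[0.7111·0.1996 + 0.2889·3.0000] = 0.9005; exercise value = 0.0000 ≤ continuation, so V_0 = 0.9005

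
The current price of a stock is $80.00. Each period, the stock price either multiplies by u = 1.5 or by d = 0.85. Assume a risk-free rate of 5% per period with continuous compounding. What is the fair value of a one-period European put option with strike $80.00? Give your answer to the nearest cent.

$7.88

Risk-neutral probability p = (e^0.05 − 0.85)/(1.5 − 0.85) = 0.2013/0.6500 = 0.3096
Terminal stock prices: S_u = 120, S_d = 68
Terminal payoffs (K − S): max(-40, 0) = 0, max(12, 0) = 12
Node 0 (S = 80): V_0 = e^(−0.05)·[0.3096·0.0000 + 0.6904·12.0000] = 7.8802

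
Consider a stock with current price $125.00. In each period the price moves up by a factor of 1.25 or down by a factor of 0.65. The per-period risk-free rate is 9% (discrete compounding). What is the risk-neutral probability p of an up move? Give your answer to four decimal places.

Risk-neutral probability p = (1 + 0.09 − 0.65)/(1.25 − 0.65) = 0.4400/0.6000 = 0.7333

p = 0.7333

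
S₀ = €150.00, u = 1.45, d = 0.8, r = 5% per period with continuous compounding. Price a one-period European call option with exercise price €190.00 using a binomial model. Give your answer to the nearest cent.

Risk-neutral probability p = (e^0.05 − 0.8)/(1.45 − 0.8) = 0.2513/0.6500 = 0.3866
Terminal stock prices: S_u = 217.5, S_d = 120
Terminal payoffs (S − K): max(27.5, 0) = 27.5, max(-70, 0) = 0
Node 0 (S = 150): V_0 = e^(−0.05)·[0.3866·27.5000 + 0.6134·0.0000] = 10.1122

€10.11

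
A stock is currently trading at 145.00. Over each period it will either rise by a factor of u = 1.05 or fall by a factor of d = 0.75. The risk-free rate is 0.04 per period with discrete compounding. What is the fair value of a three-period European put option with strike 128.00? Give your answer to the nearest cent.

Risk-neutral probability p = (1 + 0.04 − 0.75)/(1.05 − 0.75) = 0.2900/0.3000 = 0.9667
Terminal stock prices: S_uuu = 167.9, S_uud = 119.9, S_udd = 85.64, S_ddd = 61.17
Terminal payoffs (K − S): max(-39.86, 0) = 0, max(8.103, 0) = 8.103, max(42.36, 0) = 42.36, max(66.83, 0) = 66.83
Node uu (S = 159.9): V_uu = 1/1.04·[0.9667·0.0000 + 0.0333·8.1031] = 0.2597
Node ud (S = 114.2): V_ud = 1/1.04·[0.9667·8.1031 + 0.0333·42.3594] = 8.8894
Node dd (S = 81.56): V_dd = 1/1.04·[0.9667·42.3594 + 0.0333·66.8281] = 41.5144
Node u (S = 152.2): V_u = 1/1.04·[0.9667·0.2597 + 0.0333·8.8894] = 0.5263
Node d (S = 108.8): V_d = 1/1.04·[0.9667·8.8894 + 0.0333·41.5144] = 9.5932
Node 0 (S = 145): V_0 = 1/1.04·[0.9667·0.5263 + 0.0333·9.5932] = 0.7967

0.80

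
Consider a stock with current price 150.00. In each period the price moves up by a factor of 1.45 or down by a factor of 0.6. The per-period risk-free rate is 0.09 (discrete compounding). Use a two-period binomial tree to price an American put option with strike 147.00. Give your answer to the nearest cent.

25.54

Risk-neutral probability p = (1 + 0.09 − 0.6)/(1.45 − 0.6) = 0.4900/0.8500 = 0.5765
Terminal stock prices: S_uu = 315.4, S_ud = 130.5, S_dd = 54
Terminal payoffs (K − S): max(-168.4, 0) = 0, max(16.5, 0) = 16.5, max(93, 0) = 93
Node u (S = 217.5): continuation = 1/1.09·[0.5765·0.0000 + 0.4235·16.5000] = 6.4112; exercise value = 0.0000 ≤ continuation, so V_u = 6.4112
Node d (S = 90): continuation = 1/1.09·[0.5765·16.5000 + 0.4235·93.0000] = 44.8624; exercise value = 57.0000 > continuation, so V_d = 57.0000 (exercise)
Node 0 (S = 150): continuation = 1/1.09·[0.5765·6.4112 + 0.4235·57.0000] = 25.5386; exercise value = 0.0000 ≤ continuation, so V_0 = 25.5386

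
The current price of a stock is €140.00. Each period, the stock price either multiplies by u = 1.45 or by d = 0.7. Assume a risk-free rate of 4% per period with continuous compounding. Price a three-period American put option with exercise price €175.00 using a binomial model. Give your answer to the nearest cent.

€49.42

Risk-neutral probability p = (e^0.04 − 0.7)/(1.45 − 0.7) = 0.3408/0.7500 = 0.4544
Terminal stock prices: S_uuu = 426.8, S_uud = 206, S_udd = 99.47, S_ddd = 48.02
Terminal payoffs (K − S): max(-251.8, 0) = 0, max(-31.05, 0) = 0, max(75.53, 0) = 75.53, max(127, 0) = 127
Node uu (S = 294.4): continuation = e^(−0.04)·[0.4544·0.0000 + 0.5456·0.0000] = 0.0000; exercise value = 0.0000 ≤ continuation, so V_uu = 0.0000
Node ud (S = 142.1): continuation = e^(−0.04)·[0.4544·0.0000 + 0.5456·75.5300] = 39.5923; exercise value = 32.9000 ≤ continuation, so V_ud = 39.5923
Node dd (S = 68.6): continuation = e^(−0.04)·[0.4544·75.5300 + 0.5456·126.9800] = 99.5382; exercise value = 106.4000 > continuation, so V_dd = 106.4000 (exercise)
Node u (S = 203): continuation = e^(−0.04)·[0.4544·0.0000 + 0.5456·39.5923] = 20.7540; exercise value = 0.0000 ≤ continuation, so V_u = 20.7540
Node d (S = 98): continuation = e^(−0.04)·[0.4544·39.5923 + 0.5456·106.4000] = 73.0600; exercise value = 77.0000 > continuation, so V_d = 77.0000 (exercise)
Node 0 (S = 140): continuation = e^(−0.04)·[0.4544·20.7540 + 0.5456·77.0000] = 49.4240; exercise value = 35.0000 ≤ continuation, so V_0 = 49.4240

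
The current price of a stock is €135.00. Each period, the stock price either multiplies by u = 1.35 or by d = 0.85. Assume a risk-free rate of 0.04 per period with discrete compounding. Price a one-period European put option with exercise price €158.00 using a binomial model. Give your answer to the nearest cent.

€25.78

Risk-neutral probability p = (1 + 0.04 − 0.85)/(1.35 − 0.85) = 0.1900/0.5000 = 0.3800
Terminal stock prices: S_u = 182.2, S_d = 114.8
Terminal payoffs (K − S): max(-24.25, 0) = 0, max(43.25, 0) = 43.25
Node 0 (S = 135): V_0 = 1/1.04·[0.3800·0.0000 + 0.6200·43.2500] = 25.7837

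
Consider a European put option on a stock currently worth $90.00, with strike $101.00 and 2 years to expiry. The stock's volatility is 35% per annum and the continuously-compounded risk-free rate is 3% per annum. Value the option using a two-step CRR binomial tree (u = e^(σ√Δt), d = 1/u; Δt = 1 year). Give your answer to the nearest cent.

CRR parameters: u = e^(σ√Δt) = e^(0.35·√1) = 1.4191, d = 1/u = 0.7047
Per-period rate: rΔt = 0.03·1 = 0.03, so R = e^0.03 = 1.0305
Risk-neutral probability p = (e^0.03 − 0.7047)/(1.4191 − 0.7047) = 0.3258/0.7144 = 0.4560
Terminal stock prices: S_uu = 181.2, S_ud = 90, S_dd = 44.69
Terminal payoffs (K − S): max(-80.24, 0) = 0, max(11, 0) = 11, max(56.31, 0) = 56.31
Node u (S = 127.7): V_u = e^(−0.03)·[0.4560·0.0000 + 0.5440·11.0000] = 5.8070
Node d (S = 63.42): V_d = e^(−0.03)·[0.4560·11.0000 + 0.5440·56.3073] = 34.5931
Node 0 (S = 90): V_0 = e^(−0.03)·[0.4560·5.8070 + 0.5440·34.5931] = 20.8318

$20.83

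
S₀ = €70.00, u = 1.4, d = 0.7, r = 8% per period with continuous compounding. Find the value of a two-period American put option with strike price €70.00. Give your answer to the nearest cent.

€9.07

Risk-neutral probability p = (e^0.08 − 0.7)/(1.4 − 0.7) = 0.3833/0.7000 = 0.5476
Terminal stock prices: S_uu = 137.2, S_ud = 68.6, S_dd = 34.3
Terminal payoffs (K − S): max(-67.2, 0) = 0, max(1.4, 0) = 1.4, max(35.7, 0) = 35.7
Node u (S = 98): continuation = e^(−0.08)·[0.5476·0.0000 + 0.4524·1.4000] = 0.5847; exercise value = 0.0000 ≤ continuation, so V_u = 0.5847
Node d (S = 49): continuation = e^(−0.08)·[0.5476·1.4000 + 0.4524·35.7000] = 15.6181; exercise value = 21.0000 > continuation, so V_d = 21.0000 (exercise)
Node 0 (S = 70): continuation = e^(−0.08)·[0.5476·0.5847 + 0.4524·21.0000] = 9.0664; exercise value = 0.0000 ≤ continuation, so V_0 = 9.0664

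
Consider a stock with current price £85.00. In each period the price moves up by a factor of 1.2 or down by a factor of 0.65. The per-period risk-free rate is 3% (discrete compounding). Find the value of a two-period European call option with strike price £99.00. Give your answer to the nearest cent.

£10.53

Risk-neutral probability p = (1 + 0.03 − 0.65)/(1.2 − 0.65) = 0.3800/0.5500 = 0.6909
Terminal stock prices: S_uu = 122.4, S_ud = 66.3, S_dd = 35.91
Terminal payoffs (S − K): max(23.4, 0) = 23.4, max(-32.7, 0) = 0, max(-63.09, 0) = 0
Node u (S = 102): V_u = 1/1.03·[0.6909·23.4000 + 0.3091·0.0000] = 15.6964
Node d (S = 55.25): V_d = 1/1.03·[0.6909·0.0000 + 0.3091·0.0000] = 0.0000
Node 0 (S = 85): V_0 = 1/1.03·[0.6909·15.6964 + 0.3091·0.0000] = 10.5289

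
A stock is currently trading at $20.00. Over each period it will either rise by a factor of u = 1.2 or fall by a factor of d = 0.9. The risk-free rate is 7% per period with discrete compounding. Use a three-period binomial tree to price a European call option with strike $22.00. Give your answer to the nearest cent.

Risk-neutral probability p = (1 + 0.07 − 0.9)/(1.2 − 0.9) = 0.1700/0.3000 = 0.5667
Terminal stock prices: S_uuu = 34.56, S_uud = 25.92, S_udd = 19.44, S_ddd = 14.58
Terminal payoffs (S − K): max(12.56, 0) = 12.56, max(3.92, 0) = 3.92, max(-2.56, 0) = 0, max(-7.42, 0) = 0
Node uu (S = 28.8): V_uu = 1/1.07·[0.5667·12.5600 + 0.4333·3.9200] = 8.2393
Node ud (S = 21.6): V_ud = 1/1.07·[0.5667·3.9200 + 0.4333·0.0000] = 2.0760
Node dd (S = 16.2): V_dd = 1/1.07·[0.5667·0.0000 + 0.4333·0.0000] = 0.0000
Node u (S = 24): V_u = 1/1.07·[0.5667·8.2393 + 0.4333·2.0760] = 5.2042
Node d (S = 18): V_d = 1/1.07·[0.5667·2.0760 + 0.4333·0.0000] = 1.0994
Node 0 (S = 20): V_0 = 1/1.07·[0.5667·5.2042 + 0.4333·1.0994] = 3.2014

$3.20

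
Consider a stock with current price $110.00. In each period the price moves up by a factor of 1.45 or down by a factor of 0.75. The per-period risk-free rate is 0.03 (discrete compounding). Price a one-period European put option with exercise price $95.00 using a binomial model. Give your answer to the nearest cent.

Risk-neutral probability p = (1 + 0.03 − 0.75)/(1.45 − 0.75) = 0.2800/0.7000 = 0.4000
Terminal stock prices: S_u = 159.5, S_d = 82.5
Terminal payoffs (K − S): max(-64.5, 0) = 0, max(12.5, 0) = 12.5
Node 0 (S = 110): V_0 = 1/1.03·[0.4000·0.0000 + 0.6000·12.5000] = 7.2816

$7.28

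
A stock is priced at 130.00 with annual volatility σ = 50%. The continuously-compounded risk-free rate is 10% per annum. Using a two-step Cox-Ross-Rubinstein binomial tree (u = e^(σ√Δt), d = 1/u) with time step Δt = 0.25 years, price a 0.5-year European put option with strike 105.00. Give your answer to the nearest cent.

6.52

CRR parameters: u = e^(σ√Δt) = e^(0.5·√0.25) = 1.2840, d = 1/u = 0.7788
Per-period rate: rΔt = 0.1·0.25 = 0.025, so R = e^0.025 = 1.0253
Risk-neutral probability p = (e^0.025 − 0.7788)/(1.2840 − 0.7788) = 0.2465/0.5052 = 0.4879
Terminal stock prices: S_uu = 214.3, S_ud = 130, S_dd = 78.85
Terminal payoffs (K − S): max(-109.3, 0) = 0, max(-25, 0) = 0, max(26.15, 0) = 26.15
Node u (S = 166.9): V_u = e^(−0.025)·[0.4879·0.0000 + 0.5121·0.0000] = 0.0000
Node d (S = 101.2): V_d = e^(−0.025)·[0.4879·0.0000 + 0.5121·26.1510] = 13.0605
Node 0 (S = 130): V_0 = e^(−0.025)·[0.4879·0.0000 + 0.5121·13.0605] = 6.5228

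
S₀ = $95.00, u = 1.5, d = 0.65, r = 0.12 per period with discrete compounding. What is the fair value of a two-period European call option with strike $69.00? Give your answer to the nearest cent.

$44.59

Risk-neutral probability p = (1 + 0.12 − 0.65)/(1.5 − 0.65) = 0.4700/0.8500 = 0.5529
Terminal stock prices: S_uu = 213.8, S_ud = 92.62, S_dd = 40.14
Terminal payoffs (S − K): max(144.8, 0) = 144.8, max(23.62, 0) = 23.62, max(-28.86, 0) = 0
Node u (S = 142.5): V_u = 1/1.12·[0.5529·144.7500 + 0.4471·23.6250] = 80.8929
Node d (S = 61.75): V_d = 1/1.12·[0.5529·23.6250 + 0.4471·0.0000] = 11.6636
Node 0 (S = 95): V_0 = 1/1.12·[0.5529·80.8929 + 0.4471·11.6636] = 44.5922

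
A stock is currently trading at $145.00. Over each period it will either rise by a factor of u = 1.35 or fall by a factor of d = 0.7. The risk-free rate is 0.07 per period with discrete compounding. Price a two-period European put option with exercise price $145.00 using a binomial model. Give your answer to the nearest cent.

Risk-neutral probability p = (1 + 0.07 − 0.7)/(1.35 − 0.7) = 0.3700/0.6500 = 0.5692
Terminal stock prices: S_uu = 264.3, S_ud = 137, S_dd = 71.05
Terminal payoffs (K − S): max(-119.3, 0) = 0, max(7.975, 0) = 7.975, max(73.95, 0) = 73.95
Node u (S = 195.8): V_u = 1/1.07·[0.5692·0.0000 + 0.4308·7.9750] = 3.2106
Node d (S = 101.5): V_d = 1/1.07·[0.5692·7.9750 + 0.4308·73.9500] = 34.0140
Node 0 (S = 145): V_0 = 1/1.07·[0.5692·3.2106 + 0.4308·34.0140] = 15.4017

$15.40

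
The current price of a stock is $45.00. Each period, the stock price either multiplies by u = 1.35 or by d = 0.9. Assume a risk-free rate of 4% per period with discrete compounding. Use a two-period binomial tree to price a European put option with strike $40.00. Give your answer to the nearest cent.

Risk-neutral probability p = (1 + 0.04 − 0.9)/(1.35 − 0.9) = 0.1400/0.4500 = 0.3111
Terminal stock prices: S_uu = 82.01, S_ud = 54.68, S_dd = 36.45
Terminal payoffs (K − S): max(-42.01, 0) = 0, max(-14.68, 0) = 0, max(3.55, 0) = 3.55
Node u (S = 60.75): V_u = 1/1.04·[0.3111·0.0000 + 0.6889·0.0000] = 0.0000
Node d (S = 40.5): V_d = 1/1.04·[0.3111·0.0000 + 0.6889·3.5500] = 2.3515
Node 0 (S = 45): V_0 = 1/1.04·[0.3111·0.0000 + 0.6889·2.3515] = 1.5576

$1.56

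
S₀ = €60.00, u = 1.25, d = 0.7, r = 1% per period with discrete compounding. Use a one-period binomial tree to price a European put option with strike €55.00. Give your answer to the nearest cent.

Risk-neutral probability p = (1 + 0.01 − 0.7)/(1.25 − 0.7) = 0.3100/0.5500 = 0.5636
Terminal stock prices: S_u = 75, S_d = 42
Terminal payoffs (K − S): max(-20, 0) = 0, max(13, 0) = 13
Node 0 (S = 60): V_0 = 1/1.01·[0.5636·0.0000 + 0.4364·13.0000] = 5.6166

€5.62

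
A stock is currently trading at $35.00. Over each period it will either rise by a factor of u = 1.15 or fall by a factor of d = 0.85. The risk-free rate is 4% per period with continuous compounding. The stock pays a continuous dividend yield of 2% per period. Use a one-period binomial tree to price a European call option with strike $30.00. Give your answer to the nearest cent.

$5.59

Per-period risk-free factor R = e^0.04 = 1.0408; dividend-adjusted growth = e^(0.04−0.02) = 1.0202.
Risk-neutral probability p = (1.0202 − 0.85)/(1.15 − 0.85) = 0.1702/0.3000 = 0.5673
Terminal stock prices: S_u = 40.25, S_d = 29.75
Terminal payoffs (S − K): max(10.25, 0) = 10.25, max(-0.25, 0) = 0
Node 0 (S = 35): V_0 = e^(−0.04)·[0.5673·10.2500 + 0.4327·0.0000] = 5.5872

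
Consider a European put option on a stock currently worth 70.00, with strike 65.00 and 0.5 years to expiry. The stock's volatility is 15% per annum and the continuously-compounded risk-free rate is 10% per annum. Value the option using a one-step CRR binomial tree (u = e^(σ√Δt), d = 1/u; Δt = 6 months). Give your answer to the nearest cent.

0.55

CRR parameters: u = e^(σ√Δt) = e^(0.15·√0.5) = 1.1119, d = 1/u = 0.8994
Per-period rate: rΔt = 0.1·0.5 = 0.05, so R = e^0.05 = 1.0513
Risk-neutral probability p = (e^0.05 − 0.8994)/(1.1119 − 0.8994) = 0.1519/0.2125 = 0.7148
Terminal stock prices: S_u = 77.83, S_d = 62.96
Terminal payoffs (K − S): max(-12.83, 0) = 0, max(2.044, 0) = 2.044
Node 0 (S = 70): V_0 = e^(−0.05)·[0.7148·0.0000 + 0.2852·2.0444] = 0.5547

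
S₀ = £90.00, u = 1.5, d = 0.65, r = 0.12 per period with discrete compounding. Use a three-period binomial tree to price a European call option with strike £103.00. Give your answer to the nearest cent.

£32.51

Risk-neutral probability p = (1 + 0.12 − 0.65)/(1.5 − 0.65) = 0.4700/0.8500 = 0.5529
Terminal stock prices: S_uuu = 303.8, S_uud = 131.6, S_udd = 57.04, S_ddd = 24.72
Terminal payoffs (S − K): max(200.8, 0) = 200.8, max(28.62, 0) = 28.62, max(-45.96, 0) = 0, max(-78.28, 0) = 0
Node uu (S = 202.5): V_uu = 1/1.12·[0.5529·200.7500 + 0.4471·28.6250] = 110.5357
Node ud (S = 87.75): V_ud = 1/1.12·[0.5529·28.6250 + 0.4471·0.0000] = 14.1321
Node dd (S = 38.03): V_dd = 1/1.12·[0.5529·0.0000 + 0.4471·0.0000] = 0.0000
Node u (S = 135): V_u = 1/1.12·[0.5529·110.5357 + 0.4471·14.1321] = 60.2122
Node d (S = 58.5): V_d = 1/1.12·[0.5529·14.1321 + 0.4471·0.0000] = 6.9770
Node 0 (S = 90): V_0 = 1/1.12·[0.5529·60.2122 + 0.4471·6.9770] = 32.5115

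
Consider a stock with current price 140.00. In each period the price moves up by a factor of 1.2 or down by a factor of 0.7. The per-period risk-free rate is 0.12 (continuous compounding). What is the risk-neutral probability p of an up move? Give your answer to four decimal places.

p = 0.8550

Risk-neutral probability p = (e^0.12 − 0.7)/(1.2 − 0.7) = 0.4275/0.5000 = 0.8550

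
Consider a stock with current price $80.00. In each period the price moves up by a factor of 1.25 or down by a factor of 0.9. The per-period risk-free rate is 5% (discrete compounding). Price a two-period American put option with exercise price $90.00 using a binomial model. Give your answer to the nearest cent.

$10.00

Risk-neutral probability p = (1 + 0.05 − 0.9)/(1.25 − 0.9) = 0.1500/0.3500 = 0.4286
Terminal stock prices: S_uu = 125, S_ud = 90, S_dd = 64.8
Terminal payoffs (K − S): max(-35, 0) = 0, max(0, 0) = 0, max(25.2, 0) = 25.2
Node u (S = 100): continuation = 1/1.05·[0.4286·0.0000 + 0.5714·0.0000] = 0.0000; exercise value = 0.0000 ≤ continuation, so V_u = 0.0000
Node d (S = 72): continuation = 1/1.05·[0.4286·0.0000 + 0.5714·25.2000] = 13.7143; exercise value = 18.0000 > continuation, so V_d = 18.0000 (exercise)
Node 0 (S = 80): continuation = 1/1.05·[0.4286·0.0000 + 0.5714·18.0000] = 9.7959; exercise value = 10.0000 > continuation, so V_0 = 10.0000 (exercise)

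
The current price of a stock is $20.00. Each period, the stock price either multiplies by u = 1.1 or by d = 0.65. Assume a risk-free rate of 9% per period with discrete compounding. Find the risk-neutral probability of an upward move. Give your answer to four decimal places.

Risk-neutral probability p = (1 + 0.09 − 0.65)/(1.1 − 0.65) = 0.4400/0.4500 = 0.9778

p = 0.9778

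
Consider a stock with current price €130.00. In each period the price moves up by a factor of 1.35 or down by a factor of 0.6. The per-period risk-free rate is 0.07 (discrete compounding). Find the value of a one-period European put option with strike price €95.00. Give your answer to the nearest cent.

€5.93

Risk-neutral probability p = (1 + 0.07 − 0.6)/(1.35 − 0.6) = 0.4700/0.7500 = 0.6267
Terminal stock prices: S_u = 175.5, S_d = 78
Terminal payoffs (K − S): max(-80.5, 0) = 0, max(17, 0) = 17
Node 0 (S = 130): V_0 = 1/1.07·[0.6267·0.0000 + 0.3733·17.0000] = 5.9315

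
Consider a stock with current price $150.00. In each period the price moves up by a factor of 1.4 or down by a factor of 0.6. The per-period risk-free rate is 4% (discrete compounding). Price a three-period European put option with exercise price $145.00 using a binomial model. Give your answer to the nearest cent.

Risk-neutral probability p = (1 + 0.04 − 0.6)/(1.4 − 0.6) = 0.4400/0.8000 = 0.5500
Terminal stock prices: S_uuu = 411.6, S_uud = 176.4, S_udd = 75.6, S_ddd = 32.4
Terminal payoffs (K − S): max(-266.6, 0) = 0, max(-31.4, 0) = 0, max(69.4, 0) = 69.4, max(112.6, 0) = 112.6
Node uu (S = 294): V_uu = 1/1.04·[0.5500·0.0000 + 0.4500·0.0000] = 0.0000
Node ud (S = 126): V_ud = 1/1.04·[0.5500·0.0000 + 0.4500·69.4000] = 30.0288
Node dd (S = 54): V_dd = 1/1.04·[0.5500·69.4000 + 0.4500·112.6000] = 85.4231
Node u (S = 210): V_u = 1/1.04·[0.5500·0.0000 + 0.4500·30.0288] = 12.9933
Node d (S = 90): V_d = 1/1.04·[0.5500·30.0288 + 0.4500·85.4231] = 52.8425
Node 0 (S = 150): V_0 = 1/1.04·[0.5500·12.9933 + 0.4500·52.8425] = 29.7360

$29.74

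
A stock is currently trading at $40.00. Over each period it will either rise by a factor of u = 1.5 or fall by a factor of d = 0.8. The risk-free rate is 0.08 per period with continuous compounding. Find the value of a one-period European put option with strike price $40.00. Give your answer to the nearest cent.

$4.40

Risk-neutral probability p = (e^0.08 − 0.8)/(1.5 − 0.8) = 0.2833/0.7000 = 0.4047
Terminal stock prices: S_u = 60, S_d = 32
Terminal payoffs (K − S): max(-20, 0) = 0, max(8, 0) = 8
Node 0 (S = 40): V_0 = e^(−0.08)·[0.4047·0.0000 + 0.5953·8.0000] = 4.3963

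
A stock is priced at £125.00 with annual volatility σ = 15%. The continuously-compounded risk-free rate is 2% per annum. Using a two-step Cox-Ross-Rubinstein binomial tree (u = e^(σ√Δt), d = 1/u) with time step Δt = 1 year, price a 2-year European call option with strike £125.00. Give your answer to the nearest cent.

£11.79

CRR parameters: u = e^(σ√Δt) = e^(0.15·√1) = 1.1618, d = 1/u = 0.8607
Per-period rate: rΔt = 0.02·1 = 0.02, so R = e^0.02 = 1.0202
Risk-neutral probability p = (e^0.02 − 0.8607)/(1.1618 − 0.8607) = 0.1595/0.3011 = 0.5297
Terminal stock prices: S_uu = 168.7, S_ud = 125, S_dd = 92.6
Terminal payoffs (S − K): max(43.73, 0) = 43.73, max(0, 0) = 0, max(-32.4, 0) = 0
Node u (S = 145.2): V_u = e^(−0.02)·[0.5297·43.7324 + 0.4703·0.0000] = 22.7044
Node d (S = 107.6): V_d = e^(−0.02)·[0.5297·0.0000 + 0.4703·0.0000] = 0.0000
Node 0 (S = 125): V_0 = e^(−0.02)·[0.5297·22.7044 + 0.4703·0.0000] = 11.7874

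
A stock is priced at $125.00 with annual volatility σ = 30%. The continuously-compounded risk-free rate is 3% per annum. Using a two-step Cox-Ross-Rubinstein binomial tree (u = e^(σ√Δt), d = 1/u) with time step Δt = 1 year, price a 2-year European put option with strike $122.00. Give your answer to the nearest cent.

CRR parameters: u = e^(σ√Δt) = e^(0.3·√1) = 1.3499, d = 1/u = 0.7408
Per-period rate: rΔt = 0.03·1 = 0.03, so R = e^0.03 = 1.0305
Risk-neutral probability p = (e^0.03 − 0.7408)/(1.3499 − 0.7408) = 0.2896/0.6090 = 0.4756
Terminal stock prices: S_uu = 227.8, S_ud = 125, S_dd = 68.6
Terminal payoffs (K − S): max(-105.8, 0) = 0, max(-3, 0) = 0, max(53.4, 0) = 53.4
Node u (S = 168.7): V_u = e^(−0.03)·[0.4756·0.0000 + 0.5244·0.0000] = 0.0000
Node d (S = 92.6): V_d = e^(−0.03)·[0.4756·0.0000 + 0.5244·53.3985] = 27.1766
Node 0 (S = 125): V_0 = e^(−0.03)·[0.4756·0.0000 + 0.5244·27.1766] = 13.8312

$13.83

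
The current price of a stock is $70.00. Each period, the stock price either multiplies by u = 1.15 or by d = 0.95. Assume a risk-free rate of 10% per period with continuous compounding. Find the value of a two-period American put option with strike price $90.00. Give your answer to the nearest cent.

Risk-neutral probability p = (e^0.1 − 0.95)/(1.15 − 0.95) = 0.1552/0.2000 = 0.7759
Terminal stock prices: S_uu = 92.57, S_ud = 76.47, S_dd = 63.17
Terminal payoffs (K − S): max(-2.575, 0) = 0, max(13.53, 0) = 13.53, max(26.83, 0) = 26.83
Node u (S = 80.5): continuation = e^(−0.1)·[0.7759·0.0000 + 0.2241·13.5250] = 2.7431; exercise value = 9.5000 > continuation, so V_u = 9.5000 (exercise)
Node d (S = 66.5): continuation = e^(−0.1)·[0.7759·13.5250 + 0.2241·26.8250] = 14.9354; exercise value = 23.5000 > continuation, so V_d = 23.5000 (exercise)
Node 0 (S = 70): continuation = e^(−0.1)·[0.7759·9.5000 + 0.2241·23.5000] = 11.4354; exercise value = 20.0000 > continuation, so V_0 = 20.0000 (exercise)

$20.00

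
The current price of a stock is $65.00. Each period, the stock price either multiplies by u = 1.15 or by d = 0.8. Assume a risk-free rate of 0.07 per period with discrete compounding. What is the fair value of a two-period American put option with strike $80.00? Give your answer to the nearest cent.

Risk-neutral probability p = (1 + 0.07 − 0.8)/(1.15 − 0.8) = 0.2700/0.3500 = 0.7714
Terminal stock prices: S_uu = 85.96, S_ud = 59.8, S_dd = 41.6
Terminal payoffs (K − S): max(-5.962, 0) = 0, max(20.2, 0) = 20.2, max(38.4, 0) = 38.4
Node u (S = 74.75): continuation = 1/1.07·[0.7714·0.0000 + 0.2286·20.2000] = 4.3151; exercise value = 5.2500 > continuation, so V_u = 5.2500 (exercise)
Node d (S = 52): continuation = 1/1.07·[0.7714·20.2000 + 0.2286·38.4000] = 22.7664; exercise value = 28.0000 > continuation, so V_d = 28.0000 (exercise)
Node 0 (S = 65): continuation = 1/1.07·[0.7714·5.2500 + 0.2286·28.0000] = 9.7664; exercise value = 15.0000 > continuation, so V_0 = 15.0000 (exercise)

$15.00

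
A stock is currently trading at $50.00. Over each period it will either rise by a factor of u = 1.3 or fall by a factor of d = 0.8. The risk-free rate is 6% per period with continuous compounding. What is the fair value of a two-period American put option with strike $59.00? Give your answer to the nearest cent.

$10.07

Risk-neutral probability p = (e^0.06 − 0.8)/(1.3 − 0.8) = 0.2618/0.5000 = 0.5237
Terminal stock prices: S_uu = 84.5, S_ud = 52, S_dd = 32
Terminal payoffs (K − S): max(-25.5, 0) = 0, max(7, 0) = 7, max(27, 0) = 27
Node u (S = 65): continuation = e^(−0.06)·[0.5237·0.0000 + 0.4763·7.0000] = 3.1401; exercise value = 0.0000 ≤ continuation, so V_u = 3.1401
Node d (S = 40): continuation = e^(−0.06)·[0.5237·7.0000 + 0.4763·27.0000] = 15.5641; exercise value = 19.0000 > continuation, so V_d = 19.0000 (exercise)
Node 0 (S = 50): continuation = e^(−0.06)·[0.5237·3.1401 + 0.4763·19.0000] = 10.0718; exercise value = 9.0000 ≤ continuation, so V_0 = 10.0718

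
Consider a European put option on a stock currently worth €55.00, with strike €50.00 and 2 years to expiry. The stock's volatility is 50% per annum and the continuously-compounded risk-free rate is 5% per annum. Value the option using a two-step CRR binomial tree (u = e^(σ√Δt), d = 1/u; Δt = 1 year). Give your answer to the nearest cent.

CRR parameters: u = e^(σ√Δt) = e^(0.5·√1) = 1.6487, d = 1/u = 0.6065
Per-period rate: rΔt = 0.05·1 = 0.05, so R = e^0.05 = 1.0513
Risk-neutral probability p = (e^0.05 − 0.6065)/(1.6487 − 0.6065) = 0.4447/1.0422 = 0.4267
Terminal stock prices: S_uu = 149.5, S_ud = 55, S_dd = 20.23
Terminal payoffs (K − S): max(-99.51, 0) = 0, max(-5, 0) = 0, max(29.77, 0) = 29.77
Node u (S = 90.68): V_u = e^(−0.05)·[0.4267·0.0000 + 0.5733·0.0000] = 0.0000
Node d (S = 33.36): V_d = e^(−0.05)·[0.4267·0.0000 + 0.5733·29.7666] = 16.2319
Node 0 (S = 55): V_0 = e^(−0.05)·[0.4267·0.0000 + 0.5733·16.2319] = 8.8513

€8.85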